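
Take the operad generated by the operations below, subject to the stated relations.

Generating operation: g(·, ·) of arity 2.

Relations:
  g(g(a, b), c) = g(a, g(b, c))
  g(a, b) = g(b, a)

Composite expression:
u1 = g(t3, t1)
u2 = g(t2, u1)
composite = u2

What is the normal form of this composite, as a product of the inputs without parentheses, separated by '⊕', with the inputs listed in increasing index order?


t1 ⊕ t2 ⊕ t3

Both nesting and order wash out for g; what remains is which t's occur.
g(t3, t1) linearizes to t3 ⊕ t1
g(t2, g(t3, t1)) linearizes to t2 ⊕ t3 ⊕ t1
rearranged into index order: t1 ⊕ t2 ⊕ t3


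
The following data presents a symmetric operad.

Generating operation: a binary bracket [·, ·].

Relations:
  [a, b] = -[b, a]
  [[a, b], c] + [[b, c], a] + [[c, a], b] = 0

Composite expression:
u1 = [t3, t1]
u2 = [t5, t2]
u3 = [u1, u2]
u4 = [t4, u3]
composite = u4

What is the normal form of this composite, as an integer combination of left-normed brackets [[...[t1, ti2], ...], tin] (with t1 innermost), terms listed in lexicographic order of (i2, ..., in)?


-[[[[t1, t3], t2], t5], t4] + [[[[t1, t3], t5], t2], t4]


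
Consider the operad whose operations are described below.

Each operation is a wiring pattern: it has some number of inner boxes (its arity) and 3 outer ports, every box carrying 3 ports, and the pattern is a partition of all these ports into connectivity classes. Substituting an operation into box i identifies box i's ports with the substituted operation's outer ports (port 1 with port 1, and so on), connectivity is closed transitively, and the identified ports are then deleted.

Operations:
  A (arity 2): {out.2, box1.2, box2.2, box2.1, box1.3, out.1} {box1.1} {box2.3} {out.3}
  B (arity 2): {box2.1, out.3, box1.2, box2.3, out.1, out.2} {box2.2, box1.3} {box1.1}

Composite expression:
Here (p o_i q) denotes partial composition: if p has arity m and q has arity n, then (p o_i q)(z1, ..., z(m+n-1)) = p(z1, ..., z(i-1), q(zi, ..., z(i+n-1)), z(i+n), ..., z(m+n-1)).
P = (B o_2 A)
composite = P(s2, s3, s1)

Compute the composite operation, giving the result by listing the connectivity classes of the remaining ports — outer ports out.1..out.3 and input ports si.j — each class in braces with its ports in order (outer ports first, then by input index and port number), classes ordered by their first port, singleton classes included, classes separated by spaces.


After gluing at B, chains via deleted ports link the s-ports.
after A, the pattern on (s3, s1) reads {out.1, out.2, s1.1, s1.2, s3.2, s3.3} {out.3} {s1.3} {s3.1} (out.j = its outer ports)
after B, the pattern on (s2, s3, s1) reads {out.1, out.2, out.3, s1.1, s1.2, s2.2, s2.3, s3.2, s3.3} {s1.3} {s2.1} {s3.1} (out.j = its outer ports)

{out.1, out.2, out.3, s1.1, s1.2, s2.2, s2.3, s3.2, s3.3} {s1.3} {s2.1} {s3.1}


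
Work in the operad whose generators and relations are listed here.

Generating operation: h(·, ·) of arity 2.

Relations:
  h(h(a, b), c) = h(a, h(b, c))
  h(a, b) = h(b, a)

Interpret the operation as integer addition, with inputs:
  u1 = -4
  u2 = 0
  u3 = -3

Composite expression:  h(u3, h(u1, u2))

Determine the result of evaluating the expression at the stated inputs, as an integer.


-7

h(u1, u2) = -4
h(u3, h(u1, u2)) = -7


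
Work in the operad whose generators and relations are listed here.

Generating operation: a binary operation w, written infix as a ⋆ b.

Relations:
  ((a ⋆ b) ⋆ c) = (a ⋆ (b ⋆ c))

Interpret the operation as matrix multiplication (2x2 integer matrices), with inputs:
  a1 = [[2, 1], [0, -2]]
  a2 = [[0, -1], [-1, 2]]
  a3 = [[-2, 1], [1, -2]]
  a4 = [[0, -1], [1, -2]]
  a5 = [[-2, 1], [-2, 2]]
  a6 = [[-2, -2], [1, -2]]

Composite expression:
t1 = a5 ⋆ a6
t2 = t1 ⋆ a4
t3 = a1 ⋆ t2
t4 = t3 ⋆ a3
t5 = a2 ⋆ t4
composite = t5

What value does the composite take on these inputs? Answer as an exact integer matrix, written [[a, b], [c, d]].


(a5 ⋆ a6) = [[5, 2], [6, 0]]
((a5 ⋆ a6) ⋆ a4) = [[2, -9], [0, -6]]
(a1 ⋆ ((a5 ⋆ a6) ⋆ a4)) = [[4, -24], [0, 12]]
((a1 ⋆ ((a5 ⋆ a6) ⋆ a4)) ⋆ a3) = [[-32, 52], [12, -24]]
(a2 ⋆ ((a1 ⋆ ((a5 ⋆ a6) ⋆ a4)) ⋆ a3)) = [[-12, 24], [56, -100]]

[[-12, 24], [56, -100]]


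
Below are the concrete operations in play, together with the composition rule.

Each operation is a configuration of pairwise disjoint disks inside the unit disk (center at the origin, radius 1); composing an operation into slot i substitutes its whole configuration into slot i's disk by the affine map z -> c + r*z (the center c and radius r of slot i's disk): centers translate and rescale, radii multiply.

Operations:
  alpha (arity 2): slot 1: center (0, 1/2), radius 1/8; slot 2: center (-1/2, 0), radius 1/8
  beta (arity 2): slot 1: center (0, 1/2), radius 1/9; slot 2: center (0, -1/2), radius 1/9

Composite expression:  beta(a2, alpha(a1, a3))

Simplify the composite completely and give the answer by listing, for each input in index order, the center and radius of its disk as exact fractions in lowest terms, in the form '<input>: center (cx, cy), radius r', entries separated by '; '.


a1: center (0, -4/9), radius 1/72; a2: center (0, 1/2), radius 1/9; a3: center (-1/18, -1/2), radius 1/72

Each a-disk chains the slot maps above it in beta; radii multiply.
input a2: applying the 1 nested substitution gives center (0, 1/2), radius 1/9
input a1: applying the 2 nested substitutions gives center (0, -4/9), radius 1/72
input a3: applying the 2 nested substitutions gives center (-1/18, -1/2), radius 1/72


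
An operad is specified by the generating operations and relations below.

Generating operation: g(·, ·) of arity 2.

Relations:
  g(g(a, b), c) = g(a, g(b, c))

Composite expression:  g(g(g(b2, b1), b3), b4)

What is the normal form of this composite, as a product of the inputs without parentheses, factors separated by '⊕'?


b2 ⊕ b1 ⊕ b3 ⊕ b4


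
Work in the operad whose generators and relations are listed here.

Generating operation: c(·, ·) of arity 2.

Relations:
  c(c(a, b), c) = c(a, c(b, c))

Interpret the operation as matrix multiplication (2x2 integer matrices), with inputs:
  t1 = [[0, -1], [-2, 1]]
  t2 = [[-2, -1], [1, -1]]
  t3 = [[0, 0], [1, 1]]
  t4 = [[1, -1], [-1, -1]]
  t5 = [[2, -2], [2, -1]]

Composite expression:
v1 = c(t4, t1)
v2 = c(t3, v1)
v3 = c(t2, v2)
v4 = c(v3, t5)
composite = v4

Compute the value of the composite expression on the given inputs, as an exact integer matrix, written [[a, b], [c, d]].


[[-4, 6], [-4, 6]]

c(t4, t1) = [[2, -2], [2, 0]]
c(t3, c(t4, t1)) = [[0, 0], [4, -2]]
c(t2, c(t3, c(t4, t1))) = [[-4, 2], [-4, 2]]
c(c(t2, c(t3, c(t4, t1))), t5) = [[-4, 6], [-4, 6]]


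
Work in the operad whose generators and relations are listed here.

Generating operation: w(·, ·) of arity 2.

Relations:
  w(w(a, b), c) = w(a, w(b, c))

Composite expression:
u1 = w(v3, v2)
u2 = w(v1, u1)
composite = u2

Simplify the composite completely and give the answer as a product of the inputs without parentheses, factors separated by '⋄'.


v1 ⋄ v3 ⋄ v2


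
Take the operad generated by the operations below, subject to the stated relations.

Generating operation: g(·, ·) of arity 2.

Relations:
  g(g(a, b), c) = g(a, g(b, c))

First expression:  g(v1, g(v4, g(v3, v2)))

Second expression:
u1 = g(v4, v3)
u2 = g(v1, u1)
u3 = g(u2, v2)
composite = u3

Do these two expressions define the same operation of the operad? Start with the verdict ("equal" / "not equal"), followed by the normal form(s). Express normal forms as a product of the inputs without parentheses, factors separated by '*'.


equal: each reduces to v1 * v4 * v3 * v2


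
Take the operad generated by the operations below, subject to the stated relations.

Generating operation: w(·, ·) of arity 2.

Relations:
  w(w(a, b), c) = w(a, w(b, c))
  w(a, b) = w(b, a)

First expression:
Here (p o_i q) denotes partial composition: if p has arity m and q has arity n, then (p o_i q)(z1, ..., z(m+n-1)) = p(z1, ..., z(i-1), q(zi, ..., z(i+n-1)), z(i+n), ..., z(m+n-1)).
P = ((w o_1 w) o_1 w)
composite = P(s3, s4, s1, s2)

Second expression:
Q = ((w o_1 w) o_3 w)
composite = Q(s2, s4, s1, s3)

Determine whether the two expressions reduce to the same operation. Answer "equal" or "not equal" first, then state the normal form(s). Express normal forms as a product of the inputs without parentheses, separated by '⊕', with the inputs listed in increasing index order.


Normal form of the first expression: s1 ⊕ s2 ⊕ s3 ⊕ s4
Normal form of the second expression: s1 ⊕ s2 ⊕ s3 ⊕ s4
Both agree, so they are equal.

equal: each reduces to s1 ⊕ s2 ⊕ s3 ⊕ s4


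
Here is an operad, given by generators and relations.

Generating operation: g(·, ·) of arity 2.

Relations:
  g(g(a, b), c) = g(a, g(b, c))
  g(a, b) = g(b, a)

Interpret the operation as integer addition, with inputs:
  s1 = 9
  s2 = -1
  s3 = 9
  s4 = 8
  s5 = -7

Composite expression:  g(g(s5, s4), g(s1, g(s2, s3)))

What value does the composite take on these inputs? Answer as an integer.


18


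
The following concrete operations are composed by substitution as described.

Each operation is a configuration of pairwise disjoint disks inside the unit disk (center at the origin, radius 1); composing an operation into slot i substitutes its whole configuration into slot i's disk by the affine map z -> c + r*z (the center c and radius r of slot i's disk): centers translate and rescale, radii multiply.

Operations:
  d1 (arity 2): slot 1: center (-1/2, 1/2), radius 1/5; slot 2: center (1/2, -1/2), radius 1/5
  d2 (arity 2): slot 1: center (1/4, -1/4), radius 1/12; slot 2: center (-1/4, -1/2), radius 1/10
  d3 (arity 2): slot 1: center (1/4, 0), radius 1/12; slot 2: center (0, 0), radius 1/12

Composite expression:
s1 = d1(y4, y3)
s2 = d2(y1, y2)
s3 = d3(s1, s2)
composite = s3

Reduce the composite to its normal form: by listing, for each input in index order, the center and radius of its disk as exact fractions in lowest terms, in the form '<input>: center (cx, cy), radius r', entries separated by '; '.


y1: center (1/48, -1/48), radius 1/144; y2: center (-1/48, -1/24), radius 1/120; y3: center (7/24, -1/24), radius 1/60; y4: center (5/24, 1/24), radius 1/60

Follow each y-input down from d3: c' goes to c + r*c', radius to r*r'.
for y4, the 2-step affine chain lands on center (5/24, 1/24), radius 1/60
for y3, the 2-step affine chain lands on center (7/24, -1/24), radius 1/60
for y1, the 2-step affine chain lands on center (1/48, -1/48), radius 1/144
for y2, the 2-step affine chain lands on center (-1/48, -1/24), radius 1/120


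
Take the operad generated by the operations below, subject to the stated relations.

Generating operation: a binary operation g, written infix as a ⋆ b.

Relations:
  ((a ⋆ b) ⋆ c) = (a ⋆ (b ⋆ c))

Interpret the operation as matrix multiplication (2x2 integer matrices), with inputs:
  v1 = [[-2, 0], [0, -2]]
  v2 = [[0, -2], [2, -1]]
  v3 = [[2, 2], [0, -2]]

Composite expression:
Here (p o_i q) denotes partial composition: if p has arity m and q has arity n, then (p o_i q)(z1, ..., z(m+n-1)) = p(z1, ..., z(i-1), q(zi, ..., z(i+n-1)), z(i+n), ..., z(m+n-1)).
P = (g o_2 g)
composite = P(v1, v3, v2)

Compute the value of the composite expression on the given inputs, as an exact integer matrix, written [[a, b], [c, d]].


[[-8, 12], [8, -4]]

(v3 ⋆ v2) = [[4, -6], [-4, 2]]
(v1 ⋆ (v3 ⋆ v2)) = [[-8, 12], [8, -4]]


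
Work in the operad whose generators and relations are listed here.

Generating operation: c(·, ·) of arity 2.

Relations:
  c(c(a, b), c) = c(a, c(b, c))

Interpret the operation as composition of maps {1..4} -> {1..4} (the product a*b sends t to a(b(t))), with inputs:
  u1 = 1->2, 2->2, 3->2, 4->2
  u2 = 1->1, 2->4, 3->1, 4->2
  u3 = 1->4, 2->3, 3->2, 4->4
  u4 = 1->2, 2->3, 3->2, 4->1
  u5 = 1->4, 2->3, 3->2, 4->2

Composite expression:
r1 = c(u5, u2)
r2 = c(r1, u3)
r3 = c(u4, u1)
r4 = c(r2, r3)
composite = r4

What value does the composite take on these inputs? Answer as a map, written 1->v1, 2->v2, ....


1->2, 2->2, 3->2, 4->2

c(u5, u2) = 1->4, 2->2, 3->4, 4->3
c(c(u5, u2), u3) = 1->3, 2->4, 3->2, 4->3
c(u4, u1) = 1->3, 2->3, 3->3, 4->3
c(c(c(u5, u2), u3), c(u4, u1)) = 1->2, 2->2, 3->2, 4->2


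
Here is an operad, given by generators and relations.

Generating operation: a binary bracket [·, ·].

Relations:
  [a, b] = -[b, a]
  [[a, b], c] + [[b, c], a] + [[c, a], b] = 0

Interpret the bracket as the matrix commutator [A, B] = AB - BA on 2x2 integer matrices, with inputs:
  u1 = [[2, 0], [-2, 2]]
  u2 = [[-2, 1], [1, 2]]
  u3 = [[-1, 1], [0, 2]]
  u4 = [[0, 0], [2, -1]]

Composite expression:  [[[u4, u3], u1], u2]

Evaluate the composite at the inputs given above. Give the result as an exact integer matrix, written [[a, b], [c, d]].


[[8, -4], [36, -8]]

[u4, u3] = [[-2, 1], [-6, 2]]
[[u4, u3], u1] = [[-2, 0], [-8, 2]]
[[[u4, u3], u1], u2] = [[8, -4], [36, -8]]


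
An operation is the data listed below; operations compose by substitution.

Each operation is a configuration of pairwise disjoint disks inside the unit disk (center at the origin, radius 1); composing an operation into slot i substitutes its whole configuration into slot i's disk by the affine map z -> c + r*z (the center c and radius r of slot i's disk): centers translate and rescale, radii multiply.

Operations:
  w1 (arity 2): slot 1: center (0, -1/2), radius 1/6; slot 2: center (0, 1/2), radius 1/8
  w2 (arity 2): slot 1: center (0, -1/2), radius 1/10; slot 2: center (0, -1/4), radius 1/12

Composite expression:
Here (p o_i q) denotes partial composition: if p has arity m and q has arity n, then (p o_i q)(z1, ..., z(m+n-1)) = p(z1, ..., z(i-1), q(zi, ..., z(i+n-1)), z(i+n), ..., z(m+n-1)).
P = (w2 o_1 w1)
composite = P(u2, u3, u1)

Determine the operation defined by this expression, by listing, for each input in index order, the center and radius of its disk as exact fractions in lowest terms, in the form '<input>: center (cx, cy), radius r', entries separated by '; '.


u1: center (0, -1/4), radius 1/12; u2: center (0, -11/20), radius 1/60; u3: center (0, -9/20), radius 1/80

Below w2, radii multiply path by path; the u-disk centers shift.
input u2: composing its 2 substitution steps yields center (0, -11/20), radius 1/60
input u3: composing its 2 substitution steps yields center (0, -9/20), radius 1/80
input u1: composing its 1 substitution step yields center (0, -1/4), radius 1/12


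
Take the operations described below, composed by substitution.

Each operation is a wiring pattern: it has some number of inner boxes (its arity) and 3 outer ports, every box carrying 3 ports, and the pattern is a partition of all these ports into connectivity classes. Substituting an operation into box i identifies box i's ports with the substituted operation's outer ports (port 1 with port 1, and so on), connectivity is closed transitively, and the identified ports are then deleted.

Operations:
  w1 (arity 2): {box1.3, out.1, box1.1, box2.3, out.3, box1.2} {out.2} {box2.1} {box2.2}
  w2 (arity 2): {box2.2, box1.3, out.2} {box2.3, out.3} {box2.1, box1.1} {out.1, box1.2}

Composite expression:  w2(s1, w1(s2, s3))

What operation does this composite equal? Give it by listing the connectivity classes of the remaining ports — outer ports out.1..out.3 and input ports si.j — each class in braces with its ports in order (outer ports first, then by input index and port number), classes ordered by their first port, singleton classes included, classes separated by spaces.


Substituting into w2 glues patterns; closure does the rest.
the subtree at w1 composes to {out.1, out.3, s2.1, s2.2, s2.3, s3.3} {out.2} {s3.1} {s3.2} on (s2, s3); out.j = own outer ports
the subtree at w2 composes to {out.1, s1.2} {out.2, s1.3} {out.3, s1.1, s2.1, s2.2, s2.3, s3.3} {s3.1} {s3.2} on (s1, s2, s3); out.j = own outer ports

{out.1, s1.2} {out.2, s1.3} {out.3, s1.1, s2.1, s2.2, s2.3, s3.3} {s3.1} {s3.2}


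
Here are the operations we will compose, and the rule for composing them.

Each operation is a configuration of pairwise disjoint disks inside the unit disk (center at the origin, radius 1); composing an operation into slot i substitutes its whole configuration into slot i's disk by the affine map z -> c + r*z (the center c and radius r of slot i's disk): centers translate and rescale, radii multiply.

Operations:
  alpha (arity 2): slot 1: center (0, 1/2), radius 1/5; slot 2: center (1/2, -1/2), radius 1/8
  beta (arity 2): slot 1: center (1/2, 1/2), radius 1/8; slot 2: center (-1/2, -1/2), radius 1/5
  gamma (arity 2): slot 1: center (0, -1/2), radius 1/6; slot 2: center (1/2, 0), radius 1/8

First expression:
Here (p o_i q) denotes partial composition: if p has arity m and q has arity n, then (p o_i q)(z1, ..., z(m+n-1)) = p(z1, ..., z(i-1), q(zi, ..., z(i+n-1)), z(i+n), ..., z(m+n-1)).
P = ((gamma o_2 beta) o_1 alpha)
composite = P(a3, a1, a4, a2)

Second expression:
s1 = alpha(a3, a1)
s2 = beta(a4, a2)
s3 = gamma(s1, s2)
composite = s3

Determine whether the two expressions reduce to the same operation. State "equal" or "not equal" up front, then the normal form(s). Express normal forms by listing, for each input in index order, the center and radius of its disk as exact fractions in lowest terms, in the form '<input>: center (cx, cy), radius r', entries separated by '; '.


equal: each reduces to a1: center (1/12, -7/12), radius 1/48; a2: center (7/16, -1/16), radius 1/40; a3: center (0, -5/12), radius 1/30; a4: center (9/16, 1/16), radius 1/64

The first expression reduces to a1: center (1/12, -7/12), radius 1/48; a2: center (7/16, -1/16), radius 1/40; a3: center (0, -5/12), radius 1/30; a4: center (9/16, 1/16), radius 1/64
The second expression reduces to a1: center (1/12, -7/12), radius 1/48; a2: center (7/16, -1/16), radius 1/40; a3: center (0, -5/12), radius 1/30; a4: center (9/16, 1/16), radius 1/64
Both agree, so they are equal.


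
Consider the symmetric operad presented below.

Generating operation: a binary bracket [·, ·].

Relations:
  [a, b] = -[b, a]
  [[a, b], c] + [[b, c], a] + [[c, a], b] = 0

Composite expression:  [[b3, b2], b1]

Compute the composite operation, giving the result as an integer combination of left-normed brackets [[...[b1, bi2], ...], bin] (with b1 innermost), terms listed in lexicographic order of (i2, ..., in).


[[b1, b2], b3] - [[b1, b3], b2]


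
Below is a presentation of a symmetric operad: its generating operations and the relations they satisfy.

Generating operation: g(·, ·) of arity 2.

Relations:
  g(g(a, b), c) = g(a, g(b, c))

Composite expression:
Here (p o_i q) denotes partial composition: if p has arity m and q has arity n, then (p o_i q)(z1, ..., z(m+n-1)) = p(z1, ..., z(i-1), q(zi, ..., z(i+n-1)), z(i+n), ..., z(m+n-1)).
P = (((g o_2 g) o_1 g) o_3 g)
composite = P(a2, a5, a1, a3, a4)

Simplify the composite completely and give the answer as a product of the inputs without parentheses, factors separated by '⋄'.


a2 ⋄ a5 ⋄ a1 ⋄ a3 ⋄ a4

All parenthesizations of g agree; list the a-inputs left to right.
g(a2, a5) flattens to a2 ⋄ a5
g(a1, a3) flattens to a1 ⋄ a3
g(g(a1, a3), a4) flattens to a1 ⋄ a3 ⋄ a4
g(g(a2, a5), g(g(a1, a3), a4)) flattens to a2 ⋄ a5 ⋄ a1 ⋄ a3 ⋄ a4


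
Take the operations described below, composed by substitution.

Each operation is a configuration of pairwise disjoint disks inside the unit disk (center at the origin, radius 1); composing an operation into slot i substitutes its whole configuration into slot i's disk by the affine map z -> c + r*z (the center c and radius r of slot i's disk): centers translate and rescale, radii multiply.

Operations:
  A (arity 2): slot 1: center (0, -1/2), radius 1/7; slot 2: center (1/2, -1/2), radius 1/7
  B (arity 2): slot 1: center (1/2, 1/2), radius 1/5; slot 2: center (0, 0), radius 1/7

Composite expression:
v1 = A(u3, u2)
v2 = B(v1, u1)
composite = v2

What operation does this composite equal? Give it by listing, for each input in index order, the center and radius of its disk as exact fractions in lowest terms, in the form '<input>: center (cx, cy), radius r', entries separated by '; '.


Below B, radii multiply path by path; the u-disk centers shift.
for u3, the 2-step affine chain lands on center (1/2, 2/5), radius 1/35
for u2, the 2-step affine chain lands on center (3/5, 2/5), radius 1/35
for u1, the 1-step affine chain lands on center (0, 0), radius 1/7

u1: center (0, 0), radius 1/7; u2: center (3/5, 2/5), radius 1/35; u3: center (1/2, 2/5), radius 1/35


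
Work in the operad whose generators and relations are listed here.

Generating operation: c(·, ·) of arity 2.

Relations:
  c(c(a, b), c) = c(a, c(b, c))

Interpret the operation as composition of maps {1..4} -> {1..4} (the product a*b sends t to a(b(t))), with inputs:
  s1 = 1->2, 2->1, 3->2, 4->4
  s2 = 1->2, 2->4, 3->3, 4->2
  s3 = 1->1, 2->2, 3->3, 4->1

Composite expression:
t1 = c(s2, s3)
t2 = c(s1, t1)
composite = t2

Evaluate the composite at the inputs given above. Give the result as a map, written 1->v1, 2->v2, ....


1->1, 2->4, 3->2, 4->1

c(s2, s3) = 1->2, 2->4, 3->3, 4->2
c(s1, c(s2, s3)) = 1->1, 2->4, 3->2, 4->1


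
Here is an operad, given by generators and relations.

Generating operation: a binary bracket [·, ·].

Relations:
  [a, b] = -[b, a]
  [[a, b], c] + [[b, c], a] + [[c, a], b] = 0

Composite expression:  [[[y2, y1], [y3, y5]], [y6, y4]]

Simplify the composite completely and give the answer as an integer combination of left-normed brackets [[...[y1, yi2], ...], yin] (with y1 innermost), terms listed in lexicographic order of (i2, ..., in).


[[[[[y1, y2], y3], y5], y4], y6] - [[[[[y1, y2], y3], y5], y6], y4] - [[[[[y1, y2], y5], y3], y4], y6] + [[[[[y1, y2], y5], y3], y6], y4]

Skip Jacobi rewriting: expand, keep y1-initial words, read off terms.
Composite bracket: [[[y2, y1], [y3, y5]], [y6, y4]]
Full expansion: 32 signed words from ab - ba (2^5 = 32).
Only words starting with y1 matter:
  from y1y2y3y5y4y6, sign +1: term +[[[[[y1, y2], y3], y5], y4], y6]
  from y1y2y3y5y6y4, sign -1: term -[[[[[y1, y2], y3], y5], y6], y4]
  from y1y2y5y3y4y6, sign -1: term -[[[[[y1, y2], y5], y3], y4], y6]
  from y1y2y5y3y6y4, sign +1: term +[[[[[y1, y2], y5], y3], y6], y4]


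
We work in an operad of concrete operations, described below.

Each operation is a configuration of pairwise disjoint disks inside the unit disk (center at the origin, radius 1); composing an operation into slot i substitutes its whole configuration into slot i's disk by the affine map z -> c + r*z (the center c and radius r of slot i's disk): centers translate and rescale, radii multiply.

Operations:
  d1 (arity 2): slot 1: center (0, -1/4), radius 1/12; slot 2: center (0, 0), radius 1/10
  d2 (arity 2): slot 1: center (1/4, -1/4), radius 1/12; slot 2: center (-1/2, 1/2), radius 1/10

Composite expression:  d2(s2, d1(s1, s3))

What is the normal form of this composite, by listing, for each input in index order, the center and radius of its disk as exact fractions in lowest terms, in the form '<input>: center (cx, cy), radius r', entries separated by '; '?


s1: center (-1/2, 19/40), radius 1/120; s2: center (1/4, -1/4), radius 1/12; s3: center (-1/2, 1/2), radius 1/100


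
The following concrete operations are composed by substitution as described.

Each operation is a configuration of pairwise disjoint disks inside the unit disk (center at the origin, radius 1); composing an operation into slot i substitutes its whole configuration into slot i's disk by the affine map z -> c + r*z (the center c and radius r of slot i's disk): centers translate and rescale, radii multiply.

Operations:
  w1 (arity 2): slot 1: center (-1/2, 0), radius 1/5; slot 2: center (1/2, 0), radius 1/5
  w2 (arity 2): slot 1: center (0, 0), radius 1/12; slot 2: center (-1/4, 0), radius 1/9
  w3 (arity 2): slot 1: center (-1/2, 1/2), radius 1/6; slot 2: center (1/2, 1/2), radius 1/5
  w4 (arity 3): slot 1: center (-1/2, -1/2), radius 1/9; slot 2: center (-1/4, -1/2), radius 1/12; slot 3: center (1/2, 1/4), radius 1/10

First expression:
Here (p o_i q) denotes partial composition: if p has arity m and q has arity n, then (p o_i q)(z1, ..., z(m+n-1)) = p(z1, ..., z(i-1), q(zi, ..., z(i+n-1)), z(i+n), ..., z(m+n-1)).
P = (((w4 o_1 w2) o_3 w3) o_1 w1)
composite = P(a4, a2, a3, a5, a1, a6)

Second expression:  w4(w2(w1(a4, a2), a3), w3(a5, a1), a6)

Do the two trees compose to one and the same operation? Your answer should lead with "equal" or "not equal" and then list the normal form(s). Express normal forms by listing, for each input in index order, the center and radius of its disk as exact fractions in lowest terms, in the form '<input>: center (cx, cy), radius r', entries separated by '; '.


equal; the common form is a1: center (-5/24, -11/24), radius 1/60; a2: center (-107/216, -1/2), radius 1/540; a3: center (-19/36, -1/2), radius 1/81; a4: center (-109/216, -1/2), radius 1/540; a5: center (-7/24, -11/24), radius 1/72; a6: center (1/2, 1/4), radius 1/10


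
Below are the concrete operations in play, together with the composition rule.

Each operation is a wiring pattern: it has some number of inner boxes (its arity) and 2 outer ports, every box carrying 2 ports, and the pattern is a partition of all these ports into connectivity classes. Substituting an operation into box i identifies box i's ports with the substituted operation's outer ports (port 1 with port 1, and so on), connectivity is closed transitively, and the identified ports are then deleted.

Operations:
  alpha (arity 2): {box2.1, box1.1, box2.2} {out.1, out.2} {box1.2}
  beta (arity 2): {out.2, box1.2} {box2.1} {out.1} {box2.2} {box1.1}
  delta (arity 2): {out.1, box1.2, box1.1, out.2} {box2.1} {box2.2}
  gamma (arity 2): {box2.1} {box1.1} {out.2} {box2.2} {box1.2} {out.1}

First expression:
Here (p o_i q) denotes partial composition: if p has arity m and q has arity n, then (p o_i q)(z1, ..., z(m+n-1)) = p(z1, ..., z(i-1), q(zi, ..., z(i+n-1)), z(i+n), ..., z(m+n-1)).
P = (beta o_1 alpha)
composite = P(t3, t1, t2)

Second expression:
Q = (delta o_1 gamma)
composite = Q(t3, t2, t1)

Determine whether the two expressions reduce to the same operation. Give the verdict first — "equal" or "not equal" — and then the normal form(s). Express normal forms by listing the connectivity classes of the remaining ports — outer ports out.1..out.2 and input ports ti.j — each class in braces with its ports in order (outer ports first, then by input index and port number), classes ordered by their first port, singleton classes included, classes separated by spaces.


not equal; first: {out.1} {out.2} {t1.1, t1.2, t3.1} {t2.1} {t2.2} {t3.2}; second: {out.1, out.2} {t1.1} {t1.2} {t2.1} {t2.2} {t3.1} {t3.2}


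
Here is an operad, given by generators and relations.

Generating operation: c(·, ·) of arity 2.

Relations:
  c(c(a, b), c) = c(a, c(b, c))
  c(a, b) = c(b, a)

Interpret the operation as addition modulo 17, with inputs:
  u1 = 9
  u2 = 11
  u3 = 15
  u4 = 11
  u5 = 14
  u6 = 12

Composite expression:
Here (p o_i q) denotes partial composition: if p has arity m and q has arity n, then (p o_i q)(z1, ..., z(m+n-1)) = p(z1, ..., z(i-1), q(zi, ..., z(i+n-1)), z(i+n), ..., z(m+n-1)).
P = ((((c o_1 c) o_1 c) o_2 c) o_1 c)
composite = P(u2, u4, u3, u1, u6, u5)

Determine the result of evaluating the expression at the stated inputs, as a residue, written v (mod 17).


c(u2, u4) = 5
c(u3, u1) = 7
c(c(u2, u4), c(u3, u1)) = 12
c(c(c(u2, u4), c(u3, u1)), u6) = 7
c(c(c(c(u2, u4), c(u3, u1)), u6), u5) = 4

4 (mod 17)


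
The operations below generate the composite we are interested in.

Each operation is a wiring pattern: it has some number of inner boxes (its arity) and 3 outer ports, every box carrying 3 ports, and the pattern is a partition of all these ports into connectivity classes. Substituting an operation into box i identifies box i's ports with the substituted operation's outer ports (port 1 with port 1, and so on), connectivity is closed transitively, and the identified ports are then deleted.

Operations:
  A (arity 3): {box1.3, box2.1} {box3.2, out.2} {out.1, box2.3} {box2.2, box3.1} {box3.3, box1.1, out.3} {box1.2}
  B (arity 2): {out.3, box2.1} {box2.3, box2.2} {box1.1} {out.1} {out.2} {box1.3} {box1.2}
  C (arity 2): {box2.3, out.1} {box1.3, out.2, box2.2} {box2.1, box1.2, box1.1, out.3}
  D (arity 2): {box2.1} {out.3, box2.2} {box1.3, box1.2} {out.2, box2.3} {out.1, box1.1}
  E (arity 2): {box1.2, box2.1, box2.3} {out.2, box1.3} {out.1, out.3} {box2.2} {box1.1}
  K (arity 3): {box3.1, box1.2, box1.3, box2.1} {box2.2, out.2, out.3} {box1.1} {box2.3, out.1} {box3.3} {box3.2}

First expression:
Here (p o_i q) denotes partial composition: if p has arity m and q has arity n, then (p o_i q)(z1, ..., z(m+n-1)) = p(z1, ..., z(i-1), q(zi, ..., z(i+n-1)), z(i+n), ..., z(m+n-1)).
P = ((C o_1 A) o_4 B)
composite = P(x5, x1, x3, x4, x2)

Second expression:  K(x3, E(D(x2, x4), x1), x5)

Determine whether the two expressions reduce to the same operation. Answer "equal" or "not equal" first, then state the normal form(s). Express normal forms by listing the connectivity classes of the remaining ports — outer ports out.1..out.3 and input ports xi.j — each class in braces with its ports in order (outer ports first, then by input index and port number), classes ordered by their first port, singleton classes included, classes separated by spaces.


not equal; the first gives {out.1, x2.1} {out.2, x3.3, x5.1} {out.3, x1.3, x3.2} {x1.1, x5.3} {x1.2, x3.1} {x2.2, x2.3} {x4.1} {x4.2} {x4.3} {x5.2} and the second {out.1, x3.2, x3.3, x5.1} {out.2, out.3, x4.2} {x1.1, x1.3, x4.3} {x1.2} {x2.1} {x2.2, x2.3} {x3.1} {x4.1} {x5.2} {x5.3}

The first expression, normalized: {out.1, x2.1} {out.2, x3.3, x5.1} {out.3, x1.3, x3.2} {x1.1, x5.3} {x1.2, x3.1} {x2.2, x2.3} {x4.1} {x4.2} {x4.3} {x5.2}
The second expression, normalized: {out.1, x3.2, x3.3, x5.1} {out.2, out.3, x4.2} {x1.1, x1.3, x4.3} {x1.2} {x2.1} {x2.2, x2.3} {x3.1} {x4.1} {x5.2} {x5.3}
They disagree, so not equal.


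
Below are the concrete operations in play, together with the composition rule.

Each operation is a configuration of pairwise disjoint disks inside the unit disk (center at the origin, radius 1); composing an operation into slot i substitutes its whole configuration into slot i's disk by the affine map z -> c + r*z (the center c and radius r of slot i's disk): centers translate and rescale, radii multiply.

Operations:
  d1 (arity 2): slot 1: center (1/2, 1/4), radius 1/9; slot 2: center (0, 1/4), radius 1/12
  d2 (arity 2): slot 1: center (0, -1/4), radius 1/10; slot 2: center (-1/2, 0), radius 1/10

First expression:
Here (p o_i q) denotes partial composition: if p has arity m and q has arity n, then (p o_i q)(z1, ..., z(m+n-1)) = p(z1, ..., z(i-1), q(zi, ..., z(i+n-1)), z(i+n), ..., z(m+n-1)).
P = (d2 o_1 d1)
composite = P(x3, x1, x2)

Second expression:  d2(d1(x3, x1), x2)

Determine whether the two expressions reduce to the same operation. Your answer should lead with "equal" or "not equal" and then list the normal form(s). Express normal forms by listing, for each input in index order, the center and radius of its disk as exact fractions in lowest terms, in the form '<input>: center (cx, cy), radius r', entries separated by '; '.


equal: each reduces to x1: center (0, -9/40), radius 1/120; x2: center (-1/2, 0), radius 1/10; x3: center (1/20, -9/40), radius 1/90

The first expression reduces to x1: center (0, -9/40), radius 1/120; x2: center (-1/2, 0), radius 1/10; x3: center (1/20, -9/40), radius 1/90
The second expression reduces to x1: center (0, -9/40), radius 1/120; x2: center (-1/2, 0), radius 1/10; x3: center (1/20, -9/40), radius 1/90
Same normal form: equal.


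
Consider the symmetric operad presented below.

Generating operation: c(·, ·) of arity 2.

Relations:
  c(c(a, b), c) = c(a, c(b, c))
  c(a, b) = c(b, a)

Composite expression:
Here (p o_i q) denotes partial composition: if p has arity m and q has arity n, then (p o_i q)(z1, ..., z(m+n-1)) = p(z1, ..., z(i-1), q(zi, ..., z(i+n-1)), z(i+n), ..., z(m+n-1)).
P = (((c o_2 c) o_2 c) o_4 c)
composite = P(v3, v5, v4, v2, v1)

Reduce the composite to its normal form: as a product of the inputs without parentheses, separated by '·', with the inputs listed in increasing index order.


v1 · v2 · v3 · v4 · v5


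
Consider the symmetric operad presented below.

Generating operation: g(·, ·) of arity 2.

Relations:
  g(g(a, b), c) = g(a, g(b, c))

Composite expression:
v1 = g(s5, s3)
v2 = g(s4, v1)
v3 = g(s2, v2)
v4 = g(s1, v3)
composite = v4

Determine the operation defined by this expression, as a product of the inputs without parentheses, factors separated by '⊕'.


s1 ⊕ s2 ⊕ s4 ⊕ s5 ⊕ s3

Under associativity of g, the answer is the s's in reading order.
g(s5, s3) linearizes to s5 ⊕ s3
g(s4, g(s5, s3)) linearizes to s4 ⊕ s5 ⊕ s3
g(s2, g(s4, g(s5, s3))) linearizes to s2 ⊕ s4 ⊕ s5 ⊕ s3
g(s1, g(s2, g(s4, g(s5, s3)))) linearizes to s1 ⊕ s2 ⊕ s4 ⊕ s5 ⊕ s3


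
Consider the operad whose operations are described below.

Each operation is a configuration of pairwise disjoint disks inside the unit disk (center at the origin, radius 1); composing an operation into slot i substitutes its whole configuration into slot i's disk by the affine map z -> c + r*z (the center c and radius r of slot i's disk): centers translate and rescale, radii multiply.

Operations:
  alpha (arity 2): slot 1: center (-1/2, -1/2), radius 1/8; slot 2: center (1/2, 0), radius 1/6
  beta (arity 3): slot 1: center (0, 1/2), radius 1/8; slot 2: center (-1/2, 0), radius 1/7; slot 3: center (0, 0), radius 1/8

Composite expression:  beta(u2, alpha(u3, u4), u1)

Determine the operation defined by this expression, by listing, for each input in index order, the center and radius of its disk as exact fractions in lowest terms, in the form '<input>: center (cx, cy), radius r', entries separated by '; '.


u1: center (0, 0), radius 1/8; u2: center (0, 1/2), radius 1/8; u3: center (-4/7, -1/14), radius 1/56; u4: center (-3/7, 0), radius 1/42

Each u-disk chains the slot maps above it in beta; radii multiply.
u2 passes through 1 substitution, ending at center (0, 1/2), radius 1/8
u3 passes through 2 substitutions, ending at center (-4/7, -1/14), radius 1/56
u4 passes through 2 substitutions, ending at center (-3/7, 0), radius 1/42
u1 passes through 1 substitution, ending at center (0, 0), radius 1/8


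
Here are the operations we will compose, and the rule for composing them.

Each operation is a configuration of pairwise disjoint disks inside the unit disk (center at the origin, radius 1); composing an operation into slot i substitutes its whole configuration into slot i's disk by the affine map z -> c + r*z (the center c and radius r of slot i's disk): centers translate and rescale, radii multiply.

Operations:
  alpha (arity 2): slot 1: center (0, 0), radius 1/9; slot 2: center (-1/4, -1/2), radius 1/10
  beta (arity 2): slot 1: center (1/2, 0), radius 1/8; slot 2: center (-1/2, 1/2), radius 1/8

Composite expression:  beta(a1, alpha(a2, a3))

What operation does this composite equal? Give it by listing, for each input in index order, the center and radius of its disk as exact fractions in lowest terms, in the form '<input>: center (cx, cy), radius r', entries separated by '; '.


a1: center (1/2, 0), radius 1/8; a2: center (-1/2, 1/2), radius 1/72; a3: center (-17/32, 7/16), radius 1/80

Each a-disk chains the slot maps above it in beta; radii multiply.
input a1: composing its 1 substitution step yields center (1/2, 0), radius 1/8
input a2: composing its 2 substitution steps yields center (-1/2, 1/2), radius 1/72
input a3: composing its 2 substitution steps yields center (-17/32, 7/16), radius 1/80


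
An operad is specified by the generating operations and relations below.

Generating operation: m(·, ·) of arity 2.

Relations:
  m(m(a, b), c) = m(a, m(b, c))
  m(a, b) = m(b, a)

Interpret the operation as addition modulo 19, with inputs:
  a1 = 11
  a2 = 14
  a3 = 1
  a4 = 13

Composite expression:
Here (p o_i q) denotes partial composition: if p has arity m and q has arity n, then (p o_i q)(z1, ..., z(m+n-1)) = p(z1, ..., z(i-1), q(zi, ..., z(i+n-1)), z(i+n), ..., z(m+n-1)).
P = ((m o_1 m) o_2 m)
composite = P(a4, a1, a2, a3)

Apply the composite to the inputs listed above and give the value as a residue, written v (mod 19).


1 (mod 19)

m(a1, a2) = 6
m(a4, m(a1, a2)) = 0
m(m(a4, m(a1, a2)), a3) = 1


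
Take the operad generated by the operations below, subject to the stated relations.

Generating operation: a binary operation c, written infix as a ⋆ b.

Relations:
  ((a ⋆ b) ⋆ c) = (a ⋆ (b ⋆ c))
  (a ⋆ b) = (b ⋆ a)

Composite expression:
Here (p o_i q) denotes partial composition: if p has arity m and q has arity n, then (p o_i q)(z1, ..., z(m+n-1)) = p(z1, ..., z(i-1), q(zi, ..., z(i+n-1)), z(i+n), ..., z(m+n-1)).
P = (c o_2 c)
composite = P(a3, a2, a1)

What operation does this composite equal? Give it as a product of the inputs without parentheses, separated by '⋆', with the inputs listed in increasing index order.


a1 ⋆ a2 ⋆ a3

Any arrangement under c is one operation, so sort the a-inputs.
(a2 ⋆ a1) reduces to a2 ⋆ a1
(a3 ⋆ (a2 ⋆ a1)) reduces to a3 ⋆ a2 ⋆ a1
putting the inputs in ascending order: a1 ⋆ a2 ⋆ a3


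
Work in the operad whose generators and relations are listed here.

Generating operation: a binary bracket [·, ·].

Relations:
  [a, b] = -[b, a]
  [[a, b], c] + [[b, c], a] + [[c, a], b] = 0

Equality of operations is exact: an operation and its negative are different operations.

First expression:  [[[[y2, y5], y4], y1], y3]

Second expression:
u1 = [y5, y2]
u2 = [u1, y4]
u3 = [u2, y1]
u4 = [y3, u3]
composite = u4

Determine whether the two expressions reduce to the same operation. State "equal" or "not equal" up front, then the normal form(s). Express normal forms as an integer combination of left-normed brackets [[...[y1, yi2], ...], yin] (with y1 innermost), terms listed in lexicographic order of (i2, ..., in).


equal — both sides give -[[[[y1, y2], y5], y4], y3] + [[[[y1, y4], y2], y5], y3] - [[[[y1, y4], y5], y2], y3] + [[[[y1, y5], y2], y4], y3]

Reducing the first expression gives -[[[[y1, y2], y5], y4], y3] + [[[[y1, y4], y2], y5], y3] - [[[[y1, y4], y5], y2], y3] + [[[[y1, y5], y2], y4], y3]
Reducing the second expression gives -[[[[y1, y2], y5], y4], y3] + [[[[y1, y4], y2], y5], y3] - [[[[y1, y4], y5], y2], y3] + [[[[y1, y5], y2], y4], y3]
Both agree, so they are equal.


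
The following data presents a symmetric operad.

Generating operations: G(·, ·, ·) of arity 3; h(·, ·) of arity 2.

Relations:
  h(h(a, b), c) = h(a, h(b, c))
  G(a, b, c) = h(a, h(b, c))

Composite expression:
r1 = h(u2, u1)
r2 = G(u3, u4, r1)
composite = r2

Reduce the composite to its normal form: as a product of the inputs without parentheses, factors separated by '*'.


u3 * u4 * u2 * u1


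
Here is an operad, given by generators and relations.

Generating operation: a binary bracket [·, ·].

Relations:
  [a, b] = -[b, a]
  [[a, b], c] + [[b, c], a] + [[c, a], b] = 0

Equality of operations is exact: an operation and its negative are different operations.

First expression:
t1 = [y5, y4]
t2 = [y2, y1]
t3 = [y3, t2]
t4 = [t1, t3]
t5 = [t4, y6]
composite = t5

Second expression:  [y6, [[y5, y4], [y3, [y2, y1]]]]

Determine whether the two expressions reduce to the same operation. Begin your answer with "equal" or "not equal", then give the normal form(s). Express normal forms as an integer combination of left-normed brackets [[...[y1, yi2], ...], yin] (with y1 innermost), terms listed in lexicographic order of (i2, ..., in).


not equal; the first gives [[[[[y1, y2], y3], y4], y5], y6] - [[[[[y1, y2], y3], y5], y4], y6] and the second -[[[[[y1, y2], y3], y4], y5], y6] + [[[[[y1, y2], y3], y5], y4], y6]

Reducing the first expression gives [[[[[y1, y2], y3], y4], y5], y6] - [[[[[y1, y2], y3], y5], y4], y6]
Reducing the second expression gives -[[[[[y1, y2], y3], y4], y5], y6] + [[[[[y1, y2], y3], y5], y4], y6]
They disagree, so not equal.


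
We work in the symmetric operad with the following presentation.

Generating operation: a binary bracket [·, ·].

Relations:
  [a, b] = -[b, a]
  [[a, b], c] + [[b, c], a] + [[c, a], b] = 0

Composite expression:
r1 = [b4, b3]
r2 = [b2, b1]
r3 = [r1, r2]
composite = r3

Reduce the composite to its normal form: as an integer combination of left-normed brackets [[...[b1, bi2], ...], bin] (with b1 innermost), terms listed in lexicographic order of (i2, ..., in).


-[[[b1, b2], b3], b4] + [[[b1, b2], b4], b3]

Expand each bracket as ab - ba; the b1-initial words give the coefficients.
Composite bracket: [[b4, b3], [b2, b1]]
Under [a, b] = ab - ba we get 8 signed associative words (2^3 = 8).
Collect the words opening with b1:
  b1b2b3b4 (sign -1) contributes -[[[b1, b2], b3], b4]
  b1b2b4b3 (sign +1) contributes +[[[b1, b2], b4], b3]
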